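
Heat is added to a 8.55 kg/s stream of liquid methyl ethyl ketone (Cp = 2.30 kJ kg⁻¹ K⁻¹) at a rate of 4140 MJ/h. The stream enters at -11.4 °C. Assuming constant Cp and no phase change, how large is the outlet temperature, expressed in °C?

T_out = 47.1 °C

Q = 4140 MJ/h = 1150 kJ/s
ΔT = Q/(ṁ·Cp) = 1150/(8.55×2.30) = 58.48 K
T_out = -11.4 + 58.48 = 47.08 °C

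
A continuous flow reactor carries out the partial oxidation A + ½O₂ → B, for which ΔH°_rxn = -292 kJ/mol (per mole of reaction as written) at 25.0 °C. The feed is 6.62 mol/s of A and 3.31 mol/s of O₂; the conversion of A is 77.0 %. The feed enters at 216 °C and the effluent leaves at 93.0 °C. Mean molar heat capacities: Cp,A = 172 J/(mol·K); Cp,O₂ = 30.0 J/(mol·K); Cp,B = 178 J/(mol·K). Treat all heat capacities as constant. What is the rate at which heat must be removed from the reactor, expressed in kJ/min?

Q_out = 98600 kJ/min

Extent of reaction ξ = 0.770 × 6.62 = 5.0974 mol/s
Reaction term: ξ·ΔH°_rxn = 5.0974 × -292 = -1488.4 kJ/s
Sensible, feed 216→25 °C: -236.45 kJ/s
Outlet flows (mol/s): A 1.5226, O₂ 0.7613, B 5.0974
Sensible, products 25→93.0 °C: 81.06 kJ/s
Q = ΔH = -1643.8 kJ/s = -1643.8 kW
Heat removed = 98630 kJ/min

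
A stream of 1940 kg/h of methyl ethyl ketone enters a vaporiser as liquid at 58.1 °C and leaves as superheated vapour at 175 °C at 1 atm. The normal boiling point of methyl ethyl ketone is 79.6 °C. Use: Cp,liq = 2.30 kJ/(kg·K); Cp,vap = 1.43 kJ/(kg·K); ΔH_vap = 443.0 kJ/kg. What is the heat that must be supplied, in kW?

Q = 339 kW

liquid 58.1→79.6 °C: 49.45 kJ/kg
vaporisation at 79.6 °C: 443 kJ/kg
vapour 79.6→175 °C: 136.42 kJ/kg
Δh = 49.45 + 443 + 136.42 = 628.87 kJ/kg
Q = ṁ·Δh = 1940 kg/h × 628.87 kJ/kg = 1.22e+06 kJ/h
|Q| = 338.89 kW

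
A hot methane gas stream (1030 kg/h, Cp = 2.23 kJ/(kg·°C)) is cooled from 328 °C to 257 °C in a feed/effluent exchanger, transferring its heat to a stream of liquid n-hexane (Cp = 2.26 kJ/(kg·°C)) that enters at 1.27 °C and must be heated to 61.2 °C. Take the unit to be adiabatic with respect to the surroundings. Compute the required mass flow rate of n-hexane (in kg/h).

Heat released by hot stream: Q = 1030 × 2.23 × (328 − 257) = 163080 kJ/h
Energy balance on cold side (adiabatic exchanger): Q = ṁ_c·Cp_c·(T_c,out − T_c,in)
ṁ_c = 163080 / [2.26 × (61.2 − 1.27)] = 1204.1 kg/h

ṁ_c = 1200 kg/h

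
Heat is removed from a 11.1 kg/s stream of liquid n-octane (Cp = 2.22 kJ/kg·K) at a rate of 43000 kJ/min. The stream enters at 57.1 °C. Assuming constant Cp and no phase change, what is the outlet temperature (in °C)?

Q = 43000 kJ/min = 716.67 kJ/s
ΔT = Q/(ṁ·Cp) = 716.67/(11.1×2.22) = 29.083 K
T_out = 57.1 − 29.083 = 28.017 °C

T_out = 28.0 °C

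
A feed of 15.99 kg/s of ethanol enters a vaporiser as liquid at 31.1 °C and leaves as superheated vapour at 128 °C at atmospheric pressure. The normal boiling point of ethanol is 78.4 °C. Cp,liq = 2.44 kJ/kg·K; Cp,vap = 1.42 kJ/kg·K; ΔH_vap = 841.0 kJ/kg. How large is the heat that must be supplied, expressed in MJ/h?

Q = 59100 MJ/h

liquid 31.1→78.4 °C: 115.41 kJ/kg
vaporisation at 78.4 °C: 841 kJ/kg
vapour 78.4→128 °C: 70.432 kJ/kg
Δh = 115.41 + 841 + 70.432 = 1026.8 kJ/kg
Q = ṁ·Δh = 15.99 kg/s × 1026.8 kJ/kg = 16419 kJ/s
|Q| = 16419 kW = 59109 MJ/h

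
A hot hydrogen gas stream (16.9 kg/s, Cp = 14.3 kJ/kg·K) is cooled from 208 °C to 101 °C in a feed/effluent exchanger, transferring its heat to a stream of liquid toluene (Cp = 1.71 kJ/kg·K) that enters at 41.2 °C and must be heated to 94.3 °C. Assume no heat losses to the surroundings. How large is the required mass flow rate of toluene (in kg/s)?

ṁ_c = 285 kg/s

Heat released by hot stream: Q = 16.9 × 14.3 × (208 − 101) = 25859 kJ/s
Energy balance on cold side (adiabatic exchanger): Q = ṁ_c·Cp_c·(T_c,out − T_c,in)
ṁ_c = 25859 / [1.71 × (94.3 − 41.2)] = 284.78 kg/s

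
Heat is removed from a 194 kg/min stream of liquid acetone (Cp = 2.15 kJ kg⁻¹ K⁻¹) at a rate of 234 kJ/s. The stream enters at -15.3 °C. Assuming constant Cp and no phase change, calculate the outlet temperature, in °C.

Q = 234 kJ/s = 14040 kJ/min
ΔT = Q/(ṁ·Cp) = 14040/(194×2.15) = 33.661 K
T_out = -15.3 − 33.661 = -48.961 °C

T_out = -49.0 °C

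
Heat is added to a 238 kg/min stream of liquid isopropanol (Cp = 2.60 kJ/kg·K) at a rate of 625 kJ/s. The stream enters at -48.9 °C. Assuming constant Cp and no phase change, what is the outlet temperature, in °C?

T_out = 11.7 °C

Q = 625 kJ/s = 37500 kJ/min
ΔT = Q/(ṁ·Cp) = 37500/(238×2.60) = 60.601 K
T_out = -48.9 + 60.601 = 11.701 °C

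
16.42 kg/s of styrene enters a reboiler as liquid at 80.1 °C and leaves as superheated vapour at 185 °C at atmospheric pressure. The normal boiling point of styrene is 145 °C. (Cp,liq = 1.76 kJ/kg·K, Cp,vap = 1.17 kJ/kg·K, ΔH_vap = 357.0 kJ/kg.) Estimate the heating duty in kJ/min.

Q = 510000 kJ/min

liquid 80.1→145 °C: 114.22 kJ/kg
vaporisation at 145 °C: 357 kJ/kg
vapour 145→185 °C: 46.8 kJ/kg
Δh = 114.22 + 357 + 46.8 = 518.02 kJ/kg
Q = ṁ·Δh = 16.42 kg/s × 518.02 kJ/kg = 8506 kJ/s
|Q| = 8506 kW = 510360 kJ/min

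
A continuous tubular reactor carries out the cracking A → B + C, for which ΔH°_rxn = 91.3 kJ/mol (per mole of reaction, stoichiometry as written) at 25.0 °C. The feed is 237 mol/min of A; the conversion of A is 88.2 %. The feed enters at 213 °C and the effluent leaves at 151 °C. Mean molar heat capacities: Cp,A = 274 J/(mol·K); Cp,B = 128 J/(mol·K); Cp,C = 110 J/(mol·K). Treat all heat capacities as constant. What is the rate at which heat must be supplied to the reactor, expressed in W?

Q_in = 235000 W

Extent of reaction ξ = 0.882 × 237 = 209.03 mol/min
Reaction term: ξ·ΔH°_rxn = 209.03 × 91.3 = 19085 kJ/min
Sensible, feed 213→25 °C: -12208 kJ/min
Outlet flows (mol/min): A 27.966, B 209.03, C 209.03
Sensible, products 25→151 °C: 7234 kJ/min
Q = ΔH = 14110 kJ/min = 235.17 kW
Heat supplied = 235170 W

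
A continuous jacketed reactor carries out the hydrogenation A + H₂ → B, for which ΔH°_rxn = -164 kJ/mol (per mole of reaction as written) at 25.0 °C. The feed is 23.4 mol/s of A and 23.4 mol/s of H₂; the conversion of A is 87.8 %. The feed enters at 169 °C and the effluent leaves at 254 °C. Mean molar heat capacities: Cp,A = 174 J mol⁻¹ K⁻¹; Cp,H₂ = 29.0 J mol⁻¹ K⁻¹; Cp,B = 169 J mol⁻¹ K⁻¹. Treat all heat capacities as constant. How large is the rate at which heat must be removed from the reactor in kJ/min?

Q_out = 188000 kJ/min

Extent of reaction ξ = 0.878 × 23.4 = 20.545 mol/s
Reaction term: ξ·ΔH°_rxn = 20.545 × -164 = -3369.4 kJ/s
Sensible, feed 169→25 °C: -684.03 kJ/s
Outlet flows (mol/s): A 2.8548, H₂ 2.8548, B 20.545
Sensible, products 25→254 °C: 927.83 kJ/s
Q = ΔH = -3125.6 kJ/s = -3125.6 kW
Heat removed = 187540 kJ/min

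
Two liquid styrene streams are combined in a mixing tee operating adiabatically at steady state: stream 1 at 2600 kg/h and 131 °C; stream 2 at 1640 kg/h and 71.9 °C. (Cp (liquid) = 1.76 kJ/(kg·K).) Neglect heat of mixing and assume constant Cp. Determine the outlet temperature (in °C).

T_out = 108 °C

No heat crosses the boundary, so H_out = H_in.
Σ ṁᵢCp,ᵢTᵢ = 2600×1.76×131 + 1640×1.76×71.9 = 806990
Σ ṁᵢCp,ᵢ = 2600×1.76 + 1640×1.76 = 7462.4
T_out = 806990 / 7462.4 = 108.14 °C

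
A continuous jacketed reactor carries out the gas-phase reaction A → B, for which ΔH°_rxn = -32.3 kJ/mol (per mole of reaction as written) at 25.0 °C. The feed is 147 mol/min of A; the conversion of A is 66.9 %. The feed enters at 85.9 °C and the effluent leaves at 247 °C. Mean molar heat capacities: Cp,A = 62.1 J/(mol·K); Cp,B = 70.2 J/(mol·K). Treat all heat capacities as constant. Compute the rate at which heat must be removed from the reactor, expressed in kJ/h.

Extent of reaction ξ = 0.669 × 147 = 98.343 mol/min
Reaction term: ξ·ΔH°_rxn = 98.343 × -32.3 = -3176.5 kJ/min
Sensible, feed 85.9→25 °C: -555.94 kJ/min
Outlet flows (mol/min): A 48.657, B 98.343
Sensible, products 25→247 °C: 2203.4 kJ/min
Q = ΔH = -1529 kJ/min = -25.483 kW
Heat removed = 91740 kJ/h

Q_out = 91700 kJ/h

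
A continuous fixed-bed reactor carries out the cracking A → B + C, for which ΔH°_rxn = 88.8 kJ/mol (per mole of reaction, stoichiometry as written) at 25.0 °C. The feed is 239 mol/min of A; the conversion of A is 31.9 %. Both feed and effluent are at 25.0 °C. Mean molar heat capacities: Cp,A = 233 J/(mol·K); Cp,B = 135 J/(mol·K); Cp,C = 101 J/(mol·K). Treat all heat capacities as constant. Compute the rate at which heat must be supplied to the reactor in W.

Extent of reaction ξ = 0.319 × 239 = 76.241 mol/min
Reaction term: ξ·ΔH°_rxn = 76.241 × 88.8 = 6770.2 kJ/min
Q = ΔH = 6770.2 kJ/min = 112.84 kW
Heat supplied = 112840 W

Q_in = 113000 W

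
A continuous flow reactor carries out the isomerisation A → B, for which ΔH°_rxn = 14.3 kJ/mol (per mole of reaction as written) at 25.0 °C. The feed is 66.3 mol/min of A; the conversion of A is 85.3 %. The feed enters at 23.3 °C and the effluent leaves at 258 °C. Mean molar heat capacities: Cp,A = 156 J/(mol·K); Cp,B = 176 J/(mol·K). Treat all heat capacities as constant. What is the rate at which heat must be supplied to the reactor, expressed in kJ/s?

Extent of reaction ξ = 0.853 × 66.3 = 56.554 mol/min
Reaction term: ξ·ΔH°_rxn = 56.554 × 14.3 = 808.72 kJ/min
Sensible, feed 23.3→25 °C: 17.583 kJ/min
Outlet flows (mol/min): A 9.7461, B 56.554
Sensible, products 25→258 °C: 2673.4 kJ/min
Q = ΔH = 3499.7 kJ/min = 58.329 kW
Heat supplied = 58.329 kJ/s

Q_in = 58.3 kJ/s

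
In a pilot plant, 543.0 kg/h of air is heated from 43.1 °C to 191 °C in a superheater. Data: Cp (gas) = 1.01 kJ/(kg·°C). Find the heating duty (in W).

Q = ṁ·Cp·ΔT = 543.0 × 1.01 × (191 − 43.1) = 81113 kJ/h
Converting: 81113 / 3600 s = 22.531 kW
Heating duty = 22531 W

Q = 22500 W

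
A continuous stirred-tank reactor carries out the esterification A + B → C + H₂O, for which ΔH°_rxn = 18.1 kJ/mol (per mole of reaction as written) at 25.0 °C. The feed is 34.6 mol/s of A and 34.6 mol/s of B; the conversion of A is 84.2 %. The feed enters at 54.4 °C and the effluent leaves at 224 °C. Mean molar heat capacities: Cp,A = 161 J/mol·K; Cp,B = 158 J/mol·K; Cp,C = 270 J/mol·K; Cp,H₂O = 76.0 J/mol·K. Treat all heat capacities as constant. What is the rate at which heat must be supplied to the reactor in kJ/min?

Q_in = 153000 kJ/min

Extent of reaction ξ = 0.842 × 34.6 = 29.133 mol/s
Reaction term: ξ·ΔH°_rxn = 29.133 × 18.1 = 527.31 kJ/s
Sensible, feed 54.4→25 °C: -324.5 kJ/s
Outlet flows (mol/s): A 5.4668, B 5.4668, C 29.133, H₂O 29.133
Sensible, products 25→224 °C: 2353 kJ/s
Q = ΔH = 2555.8 kJ/s = 2555.8 kW
Heat supplied = 153350 kJ/min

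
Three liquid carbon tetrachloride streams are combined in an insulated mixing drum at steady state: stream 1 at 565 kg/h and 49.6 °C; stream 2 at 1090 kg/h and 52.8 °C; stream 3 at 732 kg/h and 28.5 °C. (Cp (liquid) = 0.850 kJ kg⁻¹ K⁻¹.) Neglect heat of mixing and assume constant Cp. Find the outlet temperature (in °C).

Energy balance with Q = 0: Σ ṁᵢCp,ᵢ(T_out − Tᵢ) = 0
Σ ṁᵢCp,ᵢTᵢ = 565×0.850×49.6 + 1090×0.850×52.8 + 732×0.850×28.5 = 90472
Σ ṁᵢCp,ᵢ = 565×0.850 + 1090×0.850 + 732×0.850 = 2028.9
T_out = 90472 / 2028.9 = 44.591 °C

T_out = 44.6 °C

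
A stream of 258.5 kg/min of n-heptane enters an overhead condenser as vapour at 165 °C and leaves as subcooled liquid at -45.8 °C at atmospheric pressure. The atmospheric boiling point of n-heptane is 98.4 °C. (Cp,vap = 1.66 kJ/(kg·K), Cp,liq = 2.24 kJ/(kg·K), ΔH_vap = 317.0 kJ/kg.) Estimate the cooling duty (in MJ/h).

vapour 165→98.4 °C: -110.56 kJ/kg
condensation at 98.4 °C: -317 kJ/kg
liquid 98.4→-45.8 °C: -323.01 kJ/kg
Δh = -110.56 + -317 + -323.01 = -750.56 kJ/kg
Q = ṁ·Δh = 258.5 kg/min × -750.56 kJ/kg = -194020 kJ/min
|Q| = 3233.7 kW = 11641 MJ/h

Q_c = 11600 MJ/h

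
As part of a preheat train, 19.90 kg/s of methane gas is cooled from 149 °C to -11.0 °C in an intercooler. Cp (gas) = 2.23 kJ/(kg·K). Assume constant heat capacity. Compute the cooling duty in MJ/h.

Q_c = 25600 MJ/h

Q = ṁ·Cp·ΔT = 19.90 × 2.23 × (-11.0 − 149) = -7100.3 kJ/s
Cooling duty = 25561 MJ/h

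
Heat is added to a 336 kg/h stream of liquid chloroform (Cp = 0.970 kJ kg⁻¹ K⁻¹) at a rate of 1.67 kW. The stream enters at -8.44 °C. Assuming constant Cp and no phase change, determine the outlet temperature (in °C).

T_out = 10.0 °C

Q = 1.67 kW = 6012 kJ/h
ΔT = Q/(ṁ·Cp) = 6012/(336×0.970) = 18.446 K
T_out = -8.44 + 18.446 = 10.006 °C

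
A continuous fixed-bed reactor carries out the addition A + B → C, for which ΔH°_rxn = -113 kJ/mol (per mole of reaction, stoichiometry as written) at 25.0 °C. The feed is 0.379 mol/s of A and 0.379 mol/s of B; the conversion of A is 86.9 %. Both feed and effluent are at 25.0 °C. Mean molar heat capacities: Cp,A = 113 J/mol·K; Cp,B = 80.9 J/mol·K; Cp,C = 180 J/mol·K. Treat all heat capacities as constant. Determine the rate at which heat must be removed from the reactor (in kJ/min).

Extent of reaction ξ = 0.869 × 0.379 = 0.32935 mol/s
Reaction term: ξ·ΔH°_rxn = 0.32935 × -113 = -37.217 kJ/s
Q = ΔH = -37.217 kJ/s = -37.217 kW
Heat removed = 2233 kJ/min

Q_out = 2230 kJ/min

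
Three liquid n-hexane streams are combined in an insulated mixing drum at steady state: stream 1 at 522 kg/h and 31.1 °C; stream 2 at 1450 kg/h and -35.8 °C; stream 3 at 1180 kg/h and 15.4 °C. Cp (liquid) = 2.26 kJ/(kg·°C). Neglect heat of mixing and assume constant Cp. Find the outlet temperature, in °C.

T_out = -5.55 °C

No heat crosses the boundary, so H_out = H_in.
Σ ṁᵢCp,ᵢTᵢ = 522×2.26×31.1 + 1450×2.26×-35.8 + 1180×2.26×15.4 = -39559
Σ ṁᵢCp,ᵢ = 522×2.26 + 1450×2.26 + 1180×2.26 = 7123.5
T_out = -39559 / 7123.5 = -5.5532 °C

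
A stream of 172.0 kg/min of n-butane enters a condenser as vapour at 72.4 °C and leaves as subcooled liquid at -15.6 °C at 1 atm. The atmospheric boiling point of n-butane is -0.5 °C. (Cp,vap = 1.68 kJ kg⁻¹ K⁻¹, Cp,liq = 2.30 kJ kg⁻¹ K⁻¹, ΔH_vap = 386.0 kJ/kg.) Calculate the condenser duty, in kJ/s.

Q_c = 1560 kJ/s

vapour 72.4→-0.5 °C: -122.47 kJ/kg
condensation at -0.5 °C: -386 kJ/kg
liquid -0.5→-15.6 °C: -34.73 kJ/kg
Δh = -122.47 + -386 + -34.73 = -543.2 kJ/kg
Q = ṁ·Δh = 172.0 kg/min × -543.2 kJ/kg = -93431 kJ/min
|Q| = 1557.2 kW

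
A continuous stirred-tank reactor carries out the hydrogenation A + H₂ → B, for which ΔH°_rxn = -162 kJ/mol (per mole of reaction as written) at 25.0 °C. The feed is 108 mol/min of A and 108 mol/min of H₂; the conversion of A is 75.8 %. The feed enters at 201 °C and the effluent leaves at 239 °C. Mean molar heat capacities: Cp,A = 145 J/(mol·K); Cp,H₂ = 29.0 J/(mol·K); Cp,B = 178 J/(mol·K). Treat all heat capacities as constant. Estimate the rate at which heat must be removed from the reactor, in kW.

Q_out = 208 kW

Extent of reaction ξ = 0.758 × 108 = 81.864 mol/min
Reaction term: ξ·ΔH°_rxn = 81.864 × -162 = -13262 kJ/min
Sensible, feed 201→25 °C: -3307.4 kJ/min
Outlet flows (mol/min): A 26.136, H₂ 26.136, B 81.864
Sensible, products 25→239 °C: 4091.6 kJ/min
Q = ΔH = -12478 kJ/min = -207.96 kW
Heat removed = 207.96 kW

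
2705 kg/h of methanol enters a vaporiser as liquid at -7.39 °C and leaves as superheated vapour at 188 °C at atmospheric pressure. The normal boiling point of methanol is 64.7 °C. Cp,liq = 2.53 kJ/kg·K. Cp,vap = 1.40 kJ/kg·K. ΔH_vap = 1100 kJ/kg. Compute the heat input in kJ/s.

liquid -7.39→64.7 °C: 182.39 kJ/kg
vaporisation at 64.7 °C: 1100 kJ/kg
vapour 64.7→188 °C: 172.62 kJ/kg
Δh = 182.39 + 1100 + 172.62 = 1455 kJ/kg
Q = ṁ·Δh = 2705 kg/h × 1455 kJ/kg = 3.9358e+06 kJ/h
|Q| = 1093.3 kW

Q = 1090 kJ/s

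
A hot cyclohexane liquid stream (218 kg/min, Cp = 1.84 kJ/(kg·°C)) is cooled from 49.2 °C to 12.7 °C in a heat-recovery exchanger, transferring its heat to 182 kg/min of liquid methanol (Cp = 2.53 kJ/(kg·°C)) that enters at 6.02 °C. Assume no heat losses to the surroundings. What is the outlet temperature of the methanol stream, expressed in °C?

T_c,out = 37.8 °C

Heat released by hot stream: Q = 218 × 1.84 × (49.2 − 12.7) = 14641 kJ/min
Energy balance on cold side (adiabatic exchanger): Q = ṁ_c·Cp_c·(T_c,out − T_c,in)
T_c,out = 6.02 + 14641/(182 × 2.53) = 37.816 °C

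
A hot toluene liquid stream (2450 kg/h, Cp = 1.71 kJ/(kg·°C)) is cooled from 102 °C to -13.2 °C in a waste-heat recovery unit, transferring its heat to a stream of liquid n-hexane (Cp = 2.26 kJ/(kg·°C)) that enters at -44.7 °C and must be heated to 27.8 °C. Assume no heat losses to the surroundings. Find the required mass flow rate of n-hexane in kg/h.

Heat released by hot stream: Q = 2450 × 1.71 × (102 − -13.2) = 482630 kJ/h
Energy balance on cold side (adiabatic exchanger): Q = ṁ_c·Cp_c·(T_c,out − T_c,in)
ṁ_c = 482630 / [2.26 × (27.8 − -44.7)] = 2945.6 kg/h

ṁ_c = 2950 kg/h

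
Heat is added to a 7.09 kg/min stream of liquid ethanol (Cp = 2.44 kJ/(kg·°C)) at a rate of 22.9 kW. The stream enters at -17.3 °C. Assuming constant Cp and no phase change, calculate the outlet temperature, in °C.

Q = 22.9 kW = 1374 kJ/min
ΔT = Q/(ṁ·Cp) = 1374/(7.09×2.44) = 79.424 K
T_out = -17.3 + 79.424 = 62.124 °C

T_out = 62.1 °C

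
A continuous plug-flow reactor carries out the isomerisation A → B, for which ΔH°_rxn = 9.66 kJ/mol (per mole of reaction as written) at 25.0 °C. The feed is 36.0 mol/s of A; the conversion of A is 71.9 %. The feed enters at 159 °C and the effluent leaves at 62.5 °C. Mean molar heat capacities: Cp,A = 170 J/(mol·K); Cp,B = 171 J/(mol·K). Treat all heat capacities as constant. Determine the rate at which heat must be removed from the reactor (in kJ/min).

Extent of reaction ξ = 0.719 × 36.0 = 25.884 mol/s
Reaction term: ξ·ΔH°_rxn = 25.884 × 9.66 = 250.04 kJ/s
Sensible, feed 159→25 °C: -820.08 kJ/s
Outlet flows (mol/s): A 10.116, B 25.884
Sensible, products 25→62.5 °C: 230.47 kJ/s
Q = ΔH = -339.57 kJ/s = -339.57 kW
Heat removed = 20374 kJ/min

Q_out = 20400 kJ/min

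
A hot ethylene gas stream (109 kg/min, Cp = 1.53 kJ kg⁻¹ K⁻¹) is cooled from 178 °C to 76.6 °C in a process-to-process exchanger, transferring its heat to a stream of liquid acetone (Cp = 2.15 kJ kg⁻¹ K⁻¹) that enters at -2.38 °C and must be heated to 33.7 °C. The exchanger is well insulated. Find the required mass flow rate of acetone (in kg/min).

ṁ_c = 218 kg/min

Heat released by hot stream: Q = 109 × 1.53 × (178 − 76.6) = 16910 kJ/min
Energy balance on cold side (adiabatic exchanger): Q = ṁ_c·Cp_c·(T_c,out − T_c,in)
ṁ_c = 16910 / [2.15 × (33.7 − -2.38)] = 218 kg/min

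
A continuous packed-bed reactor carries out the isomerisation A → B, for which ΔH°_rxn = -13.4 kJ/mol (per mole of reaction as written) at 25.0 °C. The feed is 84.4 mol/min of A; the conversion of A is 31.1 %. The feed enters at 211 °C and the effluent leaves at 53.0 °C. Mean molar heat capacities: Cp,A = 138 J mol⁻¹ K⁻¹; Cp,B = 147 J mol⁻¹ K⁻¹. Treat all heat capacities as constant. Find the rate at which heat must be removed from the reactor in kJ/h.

Q_out = 131000 kJ/h

Extent of reaction ξ = 0.311 × 84.4 = 26.248 mol/min
Reaction term: ξ·ΔH°_rxn = 26.248 × -13.4 = -351.73 kJ/min
Sensible, feed 211→25 °C: -2166.4 kJ/min
Outlet flows (mol/min): A 58.152, B 26.248
Sensible, products 25→53.0 °C: 332.74 kJ/min
Q = ΔH = -2185.4 kJ/min = -36.423 kW
Heat removed = 131120 kJ/h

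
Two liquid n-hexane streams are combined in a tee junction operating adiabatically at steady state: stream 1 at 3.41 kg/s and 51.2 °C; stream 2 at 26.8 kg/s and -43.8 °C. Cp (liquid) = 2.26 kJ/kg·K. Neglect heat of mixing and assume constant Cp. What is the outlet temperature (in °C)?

T_out = -33.1 °C

No heat crosses the boundary, so H_out = H_in.
T_out = Σ ṁᵢCp,ᵢTᵢ / Σ ṁᵢCp,ᵢ
      = -2258.3 / 68.275 = -33.077 °C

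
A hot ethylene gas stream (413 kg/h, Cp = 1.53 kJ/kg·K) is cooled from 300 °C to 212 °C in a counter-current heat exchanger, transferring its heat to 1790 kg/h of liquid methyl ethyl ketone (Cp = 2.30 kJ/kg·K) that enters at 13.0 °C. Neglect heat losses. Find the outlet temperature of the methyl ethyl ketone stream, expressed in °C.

Heat released by hot stream: Q = 413 × 1.53 × (300 − 212) = 55606 kJ/h
Energy balance on cold side (adiabatic exchanger): Q = ṁ_c·Cp_c·(T_c,out − T_c,in)
T_c,out = 13.0 + 55606/(1790 × 2.30) = 26.507 °C

T_c,out = 26.5 °C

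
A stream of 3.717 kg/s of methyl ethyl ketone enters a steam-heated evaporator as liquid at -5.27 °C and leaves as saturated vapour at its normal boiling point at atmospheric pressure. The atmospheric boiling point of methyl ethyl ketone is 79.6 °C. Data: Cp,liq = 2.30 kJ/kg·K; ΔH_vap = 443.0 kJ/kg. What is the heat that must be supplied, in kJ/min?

liquid -5.27→79.6 °C: 195.2 kJ/kg
vaporisation at 79.6 °C: 443 kJ/kg
Δh = 195.2 + 443 = 638.2 kJ/kg
Q = ṁ·Δh = 3.717 kg/s × 638.2 kJ/kg = 2372.2 kJ/s
|Q| = 2372.2 kW = 142330 kJ/min

Q = 142000 kJ/min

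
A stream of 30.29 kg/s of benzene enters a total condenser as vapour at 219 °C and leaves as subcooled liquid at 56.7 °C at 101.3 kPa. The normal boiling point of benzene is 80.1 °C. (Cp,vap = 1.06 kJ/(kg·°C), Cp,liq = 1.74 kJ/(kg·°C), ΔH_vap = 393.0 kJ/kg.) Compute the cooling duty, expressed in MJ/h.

vapour 219→80.1 °C: -147.23 kJ/kg
condensation at 80.1 °C: -393 kJ/kg
liquid 80.1→56.7 °C: -40.716 kJ/kg
Δh = -147.23 + -393 + -40.716 = -580.95 kJ/kg
Q = ṁ·Δh = 30.29 kg/s × -580.95 kJ/kg = -17597 kJ/s
|Q| = 17597 kW = 63349 MJ/h

Q_c = 63300 MJ/h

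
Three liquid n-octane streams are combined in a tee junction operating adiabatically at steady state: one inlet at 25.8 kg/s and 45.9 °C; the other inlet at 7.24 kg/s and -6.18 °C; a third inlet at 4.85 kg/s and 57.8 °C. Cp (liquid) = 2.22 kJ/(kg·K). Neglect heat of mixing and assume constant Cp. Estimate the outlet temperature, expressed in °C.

No heat crosses the boundary, so H_out = H_in.
Σ ṁᵢCp,ᵢTᵢ = 25.8×2.22×45.9 + 7.24×2.22×-6.18 + 4.85×2.22×57.8 = 3152
Σ ṁᵢCp,ᵢ = 25.8×2.22 + 7.24×2.22 + 4.85×2.22 = 84.116
T_out = 3152 / 84.116 = 37.472 °C

T_out = 37.5 °C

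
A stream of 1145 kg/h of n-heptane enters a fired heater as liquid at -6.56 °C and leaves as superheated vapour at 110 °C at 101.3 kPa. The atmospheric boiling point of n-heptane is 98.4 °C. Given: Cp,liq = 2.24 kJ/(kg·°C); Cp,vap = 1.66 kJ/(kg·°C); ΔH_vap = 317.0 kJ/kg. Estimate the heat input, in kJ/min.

Q = 10900 kJ/min

liquid -6.56→98.4 °C: 235.11 kJ/kg
vaporisation at 98.4 °C: 317 kJ/kg
vapour 98.4→110 °C: 19.256 kJ/kg
Δh = 235.11 + 317 + 19.256 = 571.37 kJ/kg
Q = ṁ·Δh = 1145 kg/h × 571.37 kJ/kg = 654210 kJ/h
|Q| = 181.73 kW = 10904 kJ/min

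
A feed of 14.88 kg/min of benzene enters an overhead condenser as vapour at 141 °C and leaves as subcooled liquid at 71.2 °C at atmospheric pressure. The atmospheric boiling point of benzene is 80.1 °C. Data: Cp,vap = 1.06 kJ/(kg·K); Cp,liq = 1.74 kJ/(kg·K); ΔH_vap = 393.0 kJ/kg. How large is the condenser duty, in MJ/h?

Q_c = 422 MJ/h

vapour 141→80.1 °C: -64.554 kJ/kg
condensation at 80.1 °C: -393 kJ/kg
liquid 80.1→71.2 °C: -15.486 kJ/kg
Δh = -64.554 + -393 + -15.486 = -473.04 kJ/kg
Q = ṁ·Δh = 14.88 kg/min × -473.04 kJ/kg = -7038.8 kJ/min
|Q| = 117.31 kW = 422.33 MJ/h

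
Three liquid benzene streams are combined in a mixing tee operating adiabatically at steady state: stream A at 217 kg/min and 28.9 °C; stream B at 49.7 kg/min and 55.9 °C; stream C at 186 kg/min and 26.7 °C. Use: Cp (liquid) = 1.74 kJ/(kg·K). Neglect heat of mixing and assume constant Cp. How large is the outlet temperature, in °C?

T_out = 31.0 °C

No heat crosses the boundary, so H_out = H_in.
Σ ṁᵢCp,ᵢTᵢ = 217×1.74×28.9 + 49.7×1.74×55.9 + 186×1.74×26.7 = 24387
Σ ṁᵢCp,ᵢ = 217×1.74 + 49.7×1.74 + 186×1.74 = 787.7
T_out = 24387 / 787.7 = 30.96 °C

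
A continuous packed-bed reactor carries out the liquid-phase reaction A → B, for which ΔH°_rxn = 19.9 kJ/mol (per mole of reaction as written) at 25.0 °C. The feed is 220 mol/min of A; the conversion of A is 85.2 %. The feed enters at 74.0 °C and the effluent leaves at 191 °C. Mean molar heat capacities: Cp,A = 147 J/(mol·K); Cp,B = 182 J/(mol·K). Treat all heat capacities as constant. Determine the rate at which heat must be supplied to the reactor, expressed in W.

Extent of reaction ξ = 0.852 × 220 = 187.44 mol/min
Reaction term: ξ·ΔH°_rxn = 187.44 × 19.9 = 3730.1 kJ/min
Sensible, feed 74.0→25 °C: -1584.7 kJ/min
Outlet flows (mol/min): A 32.56, B 187.44
Sensible, products 25→191 °C: 6457.5 kJ/min
Q = ΔH = 8602.9 kJ/min = 143.38 kW
Heat supplied = 143380 W

Q_in = 143000 W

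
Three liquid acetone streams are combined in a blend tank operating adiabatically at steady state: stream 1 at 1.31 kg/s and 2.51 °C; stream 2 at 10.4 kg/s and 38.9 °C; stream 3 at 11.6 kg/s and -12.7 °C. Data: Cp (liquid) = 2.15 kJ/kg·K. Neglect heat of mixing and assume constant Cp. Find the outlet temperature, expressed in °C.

T_out = 11.2 °C

Energy balance with Q = 0: Σ ṁᵢCp,ᵢ(T_out − Tᵢ) = 0
Σ ṁᵢCp,ᵢTᵢ = 1.31×2.15×2.51 + 10.4×2.15×38.9 + 11.6×2.15×-12.7 = 560.14
Σ ṁᵢCp,ᵢ = 1.31×2.15 + 10.4×2.15 + 11.6×2.15 = 50.116
T_out = 560.14 / 50.116 = 11.177 °C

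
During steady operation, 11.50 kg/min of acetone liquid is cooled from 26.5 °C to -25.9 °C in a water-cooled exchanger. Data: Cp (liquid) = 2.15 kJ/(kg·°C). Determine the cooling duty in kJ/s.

Q_c = 21.6 kJ/s

Q = ṁ·Cp·ΔT = 11.50 × 2.15 × (-25.9 − 26.5) = -1295.6 kJ/min
Converting: 1295.6 / 60 s = 21.593 kW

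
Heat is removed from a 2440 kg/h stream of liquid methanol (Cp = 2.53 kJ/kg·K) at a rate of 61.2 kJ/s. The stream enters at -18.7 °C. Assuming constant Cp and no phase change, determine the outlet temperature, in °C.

Q = 61.2 kJ/s = 220320 kJ/h
ΔT = Q/(ṁ·Cp) = 220320/(2440×2.53) = 35.69 K
T_out = -18.7 − 35.69 = -54.39 °C

T_out = -54.4 °C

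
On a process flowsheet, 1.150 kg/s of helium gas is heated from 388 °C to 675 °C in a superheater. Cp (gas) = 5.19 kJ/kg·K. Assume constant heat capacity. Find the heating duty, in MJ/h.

Q = 6170 MJ/h

Q = ṁ·Cp·ΔT = 1.150 × 5.19 × (675 − 388) = 1713 kJ/s
Heating duty = 6166.7 MJ/h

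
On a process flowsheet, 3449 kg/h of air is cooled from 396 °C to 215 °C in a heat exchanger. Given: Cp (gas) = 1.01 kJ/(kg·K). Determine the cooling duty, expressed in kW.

Q = ṁ·Cp·ΔT = 3449 × 1.01 × (215 − 396) = -630510 kJ/h
Converting: 630510 / 3600 s = 175.14 kW

Q_c = 175 kW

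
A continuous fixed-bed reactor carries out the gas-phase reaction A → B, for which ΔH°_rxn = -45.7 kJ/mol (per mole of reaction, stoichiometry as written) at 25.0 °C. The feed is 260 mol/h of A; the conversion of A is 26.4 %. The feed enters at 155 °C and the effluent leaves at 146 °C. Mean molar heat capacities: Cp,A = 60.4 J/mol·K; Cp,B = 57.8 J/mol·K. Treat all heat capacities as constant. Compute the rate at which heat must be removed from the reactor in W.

Extent of reaction ξ = 0.264 × 260 = 68.64 mol/h
Reaction term: ξ·ΔH°_rxn = 68.64 × -45.7 = -3136.8 kJ/h
Sensible, feed 155→25 °C: -2041.5 kJ/h
Outlet flows (mol/h): A 191.36, B 68.64
Sensible, products 25→146 °C: 1878.6 kJ/h
Q = ΔH = -3299.8 kJ/h = -0.91661 kW
Heat removed = 916.61 W

Q_out = 917 W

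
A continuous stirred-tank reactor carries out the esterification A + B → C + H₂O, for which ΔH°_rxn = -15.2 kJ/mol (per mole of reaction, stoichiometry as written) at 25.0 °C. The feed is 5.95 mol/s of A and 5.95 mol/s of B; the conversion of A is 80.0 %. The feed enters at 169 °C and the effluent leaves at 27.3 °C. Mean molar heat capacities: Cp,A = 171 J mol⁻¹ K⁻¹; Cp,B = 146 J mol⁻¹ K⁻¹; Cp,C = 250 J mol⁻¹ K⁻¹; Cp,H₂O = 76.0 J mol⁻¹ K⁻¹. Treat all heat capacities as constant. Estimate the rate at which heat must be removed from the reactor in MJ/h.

Extent of reaction ξ = 0.800 × 5.95 = 4.76 mol/s
Reaction term: ξ·ΔH°_rxn = 4.76 × -15.2 = -72.352 kJ/s
Sensible, feed 169→25 °C: -271.61 kJ/s
Outlet flows (mol/s): A 1.19, B 1.19, C 4.76, H₂O 4.76
Sensible, products 25→27.3 °C: 4.4367 kJ/s
Q = ΔH = -339.52 kJ/s = -339.52 kW
Heat removed = 1222.3 MJ/h

Q_out = 1220 MJ/h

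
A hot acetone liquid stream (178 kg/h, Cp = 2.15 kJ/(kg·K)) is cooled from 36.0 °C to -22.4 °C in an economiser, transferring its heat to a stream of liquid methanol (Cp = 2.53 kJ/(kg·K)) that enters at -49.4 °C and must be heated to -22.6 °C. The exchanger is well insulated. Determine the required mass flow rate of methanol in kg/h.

Heat released by hot stream: Q = 178 × 2.15 × (36.0 − -22.4) = 22350 kJ/h
Energy balance on cold side (adiabatic exchanger): Q = ṁ_c·Cp_c·(T_c,out − T_c,in)
ṁ_c = 22350 / [2.53 × (-22.6 − -49.4)] = 329.62 kg/h

ṁ_c = 330 kg/h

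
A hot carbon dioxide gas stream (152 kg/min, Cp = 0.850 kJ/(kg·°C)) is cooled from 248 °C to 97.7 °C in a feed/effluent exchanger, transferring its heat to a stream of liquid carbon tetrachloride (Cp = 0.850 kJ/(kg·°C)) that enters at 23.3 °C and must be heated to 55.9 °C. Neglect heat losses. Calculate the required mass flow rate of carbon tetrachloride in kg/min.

Heat released by hot stream: Q = 152 × 0.850 × (248 − 97.7) = 19419 kJ/min
Energy balance on cold side (adiabatic exchanger): Q = ṁ_c·Cp_c·(T_c,out − T_c,in)
ṁ_c = 19419 / [0.850 × (55.9 − 23.3)] = 700.79 kg/min

ṁ_c = 701 kg/min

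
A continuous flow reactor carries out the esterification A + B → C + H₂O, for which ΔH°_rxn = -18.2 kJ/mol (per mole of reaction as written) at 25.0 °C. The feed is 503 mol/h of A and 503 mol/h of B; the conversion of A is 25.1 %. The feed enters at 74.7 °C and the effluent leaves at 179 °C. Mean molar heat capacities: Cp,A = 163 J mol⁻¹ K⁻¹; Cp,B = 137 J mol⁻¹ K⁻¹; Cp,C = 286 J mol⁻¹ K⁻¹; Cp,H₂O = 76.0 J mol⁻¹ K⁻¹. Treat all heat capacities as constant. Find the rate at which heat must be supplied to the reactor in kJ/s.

Q_in = 4.07 kJ/s

Extent of reaction ξ = 0.251 × 503 = 126.25 mol/h
Reaction term: ξ·ΔH°_rxn = 126.25 × -18.2 = -2297.8 kJ/h
Sensible, feed 74.7→25 °C: -7499.7 kJ/h
Outlet flows (mol/h): A 376.75, B 376.75, C 126.25, H₂O 126.25
Sensible, products 25→179 °C: 24444 kJ/h
Q = ΔH = 14647 kJ/h = 4.0685 kW
Heat supplied = 4.0685 kJ/s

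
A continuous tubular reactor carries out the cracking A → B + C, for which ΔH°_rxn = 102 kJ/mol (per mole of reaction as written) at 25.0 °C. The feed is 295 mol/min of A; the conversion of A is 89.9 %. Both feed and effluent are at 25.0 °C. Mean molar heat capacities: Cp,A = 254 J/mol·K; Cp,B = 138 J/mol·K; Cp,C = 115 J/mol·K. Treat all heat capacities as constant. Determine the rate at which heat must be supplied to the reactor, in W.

Q_in = 451000 W

Extent of reaction ξ = 0.899 × 295 = 265.2 mol/min
Reaction term: ξ·ΔH°_rxn = 265.2 × 102 = 27051 kJ/min
Q = ΔH = 27051 kJ/min = 450.85 kW
Heat supplied = 450850 W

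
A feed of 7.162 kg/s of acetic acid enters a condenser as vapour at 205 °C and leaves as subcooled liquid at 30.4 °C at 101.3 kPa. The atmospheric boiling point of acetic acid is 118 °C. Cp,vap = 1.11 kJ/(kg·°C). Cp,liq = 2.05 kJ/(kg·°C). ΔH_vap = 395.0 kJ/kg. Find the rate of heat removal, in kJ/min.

Q_c = 288000 kJ/min

vapour 205→118 °C: -96.57 kJ/kg
condensation at 118 °C: -395 kJ/kg
liquid 118→30.4 °C: -179.58 kJ/kg
Δh = -96.57 + -395 + -179.58 = -671.15 kJ/kg
Q = ṁ·Δh = 7.162 kg/s × -671.15 kJ/kg = -4806.8 kJ/s
|Q| = 4806.8 kW = 288410 kJ/min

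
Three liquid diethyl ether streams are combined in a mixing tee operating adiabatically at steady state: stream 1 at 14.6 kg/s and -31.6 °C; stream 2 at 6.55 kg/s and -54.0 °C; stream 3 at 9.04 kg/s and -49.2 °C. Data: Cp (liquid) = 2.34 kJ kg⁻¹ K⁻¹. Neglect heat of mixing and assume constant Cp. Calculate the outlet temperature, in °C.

No heat crosses the boundary, so H_out = H_in.
T_out = Σ ṁᵢCp,ᵢTᵢ / Σ ṁᵢCp,ᵢ
      = -2948 / 70.645 = -41.73 °C

T_out = -41.7 °C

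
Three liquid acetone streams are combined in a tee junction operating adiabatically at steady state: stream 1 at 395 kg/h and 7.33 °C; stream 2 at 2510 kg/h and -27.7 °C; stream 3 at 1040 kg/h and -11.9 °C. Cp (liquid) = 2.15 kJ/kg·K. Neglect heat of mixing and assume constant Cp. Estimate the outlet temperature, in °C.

T_out = -20.0 °C

No heat crosses the boundary, so H_out = H_in.
T_out = Σ ṁᵢCp,ᵢTᵢ / Σ ṁᵢCp,ᵢ
      = -169870 / 8481.8 = -20.027 °C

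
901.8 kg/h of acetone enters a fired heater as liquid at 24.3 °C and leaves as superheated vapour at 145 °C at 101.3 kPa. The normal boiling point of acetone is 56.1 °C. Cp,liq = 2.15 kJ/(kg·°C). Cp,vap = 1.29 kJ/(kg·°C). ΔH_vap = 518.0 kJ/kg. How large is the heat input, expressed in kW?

Q = 176 kW

liquid 24.3→56.1 °C: 68.37 kJ/kg
vaporisation at 56.1 °C: 518 kJ/kg
vapour 56.1→145 °C: 114.68 kJ/kg
Δh = 68.37 + 518 + 114.68 = 701.05 kJ/kg
Q = ṁ·Δh = 901.8 kg/h × 701.05 kJ/kg = 632210 kJ/h
|Q| = 175.61 kW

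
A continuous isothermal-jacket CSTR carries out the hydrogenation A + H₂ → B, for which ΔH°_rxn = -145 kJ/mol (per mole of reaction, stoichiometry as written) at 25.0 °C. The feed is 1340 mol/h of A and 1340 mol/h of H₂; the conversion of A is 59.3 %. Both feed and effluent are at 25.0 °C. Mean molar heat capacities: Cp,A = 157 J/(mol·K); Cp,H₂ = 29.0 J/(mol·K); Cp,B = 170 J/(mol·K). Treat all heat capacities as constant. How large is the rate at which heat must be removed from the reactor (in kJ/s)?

Extent of reaction ξ = 0.593 × 1340 = 794.62 mol/h
Reaction term: ξ·ΔH°_rxn = 794.62 × -145 = -115220 kJ/h
Q = ΔH = -115220 kJ/h = -32.006 kW
Heat removed = 32.006 kJ/s

Q_out = 32.0 kJ/s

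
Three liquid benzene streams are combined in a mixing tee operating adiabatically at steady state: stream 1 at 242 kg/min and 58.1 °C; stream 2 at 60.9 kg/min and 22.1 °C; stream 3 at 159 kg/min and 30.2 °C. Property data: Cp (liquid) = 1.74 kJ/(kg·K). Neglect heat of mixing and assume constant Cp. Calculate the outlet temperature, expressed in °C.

T_out = 43.7 °C

Adiabatic, steady state ⇒ Σ ṁᵢCp,ᵢ(T_out − Tᵢ) = 0
Σ ṁᵢCp,ᵢTᵢ = 242×1.74×58.1 + 60.9×1.74×22.1 + 159×1.74×30.2 = 35162
Σ ṁᵢCp,ᵢ = 242×1.74 + 60.9×1.74 + 159×1.74 = 803.71
T_out = 35162 / 803.71 = 43.749 °C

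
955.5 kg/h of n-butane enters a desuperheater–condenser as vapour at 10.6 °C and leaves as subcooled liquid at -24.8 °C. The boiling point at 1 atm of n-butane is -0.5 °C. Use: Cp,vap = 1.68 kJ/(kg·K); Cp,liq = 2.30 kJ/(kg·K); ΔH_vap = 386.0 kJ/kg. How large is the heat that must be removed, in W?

vapour 10.6→-0.5 °C: -18.648 kJ/kg
condensation at -0.5 °C: -386 kJ/kg
liquid -0.5→-24.8 °C: -55.89 kJ/kg
Δh = -18.648 + -386 + -55.89 = -460.54 kJ/kg
Q = ṁ·Δh = 955.5 kg/h × -460.54 kJ/kg = -440040 kJ/h
|Q| = 122.23 kW = 122230 W

Q_c = 122000 W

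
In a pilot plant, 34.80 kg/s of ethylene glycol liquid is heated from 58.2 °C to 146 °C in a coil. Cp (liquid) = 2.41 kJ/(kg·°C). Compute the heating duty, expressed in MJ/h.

Q = 26500 MJ/h

Q = ṁ·Cp·ΔT = 34.80 × 2.41 × (146 − 58.2) = 7363.6 kJ/s
Heating duty = 26509 MJ/h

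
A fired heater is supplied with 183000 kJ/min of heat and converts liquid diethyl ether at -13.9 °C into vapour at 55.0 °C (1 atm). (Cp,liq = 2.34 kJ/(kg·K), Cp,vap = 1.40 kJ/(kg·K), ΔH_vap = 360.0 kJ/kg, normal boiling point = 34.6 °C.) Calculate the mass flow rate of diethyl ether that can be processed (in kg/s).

ṁ = 6.08 kg/s

Δh = 2.34×(34.6−-13.9) + 360.0 + 1.40×(55.0−34.6) = 502.05 kJ/kg
Q = 183000 kJ/min = 3050 kJ/s = 3050 kJ/s
ṁ = Q/Δh = 3050 / 502.05 = 6.0751 kg/s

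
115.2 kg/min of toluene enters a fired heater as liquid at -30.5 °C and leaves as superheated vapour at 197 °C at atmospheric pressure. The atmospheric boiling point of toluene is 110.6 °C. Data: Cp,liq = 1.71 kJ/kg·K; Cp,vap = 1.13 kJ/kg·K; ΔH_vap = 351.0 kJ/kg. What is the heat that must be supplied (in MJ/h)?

liquid -30.5→110.6 °C: 241.28 kJ/kg
vaporisation at 110.6 °C: 351 kJ/kg
vapour 110.6→197 °C: 97.632 kJ/kg
Δh = 241.28 + 351 + 97.632 = 689.91 kJ/kg
Q = ṁ·Δh = 115.2 kg/min × 689.91 kJ/kg = 79478 kJ/min
|Q| = 1324.6 kW = 4768.7 MJ/h

Q = 4770 MJ/h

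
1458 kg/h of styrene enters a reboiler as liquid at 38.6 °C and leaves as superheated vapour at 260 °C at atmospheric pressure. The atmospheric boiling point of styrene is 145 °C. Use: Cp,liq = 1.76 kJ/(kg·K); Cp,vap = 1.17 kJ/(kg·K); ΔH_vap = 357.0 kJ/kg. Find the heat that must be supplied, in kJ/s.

Q = 275 kJ/s

liquid 38.6→145 °C: 187.26 kJ/kg
vaporisation at 145 °C: 357 kJ/kg
vapour 145→260 °C: 134.55 kJ/kg
Δh = 187.26 + 357 + 134.55 = 678.81 kJ/kg
Q = ṁ·Δh = 1458 kg/h × 678.81 kJ/kg = 989710 kJ/h
|Q| = 274.92 kW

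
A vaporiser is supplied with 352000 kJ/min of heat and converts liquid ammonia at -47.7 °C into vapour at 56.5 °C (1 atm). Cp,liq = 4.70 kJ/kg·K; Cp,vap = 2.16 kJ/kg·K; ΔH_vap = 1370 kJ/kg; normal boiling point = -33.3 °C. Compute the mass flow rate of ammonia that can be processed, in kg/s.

ṁ = 3.60 kg/s

Δh = 4.70×(-33.3−-47.7) + 1370 + 2.16×(56.5−-33.3) = 1631.6 kJ/kg
Q = 352000 kJ/min = 5866.7 kJ/s = 5866.7 kJ/s
ṁ = Q/Δh = 5866.7 / 1631.6 = 3.5955 kg/s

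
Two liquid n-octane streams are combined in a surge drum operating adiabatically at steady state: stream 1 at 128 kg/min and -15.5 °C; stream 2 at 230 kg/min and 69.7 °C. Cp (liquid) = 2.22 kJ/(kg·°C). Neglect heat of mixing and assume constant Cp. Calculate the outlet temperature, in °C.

Adiabatic, steady state ⇒ Σ ṁᵢCp,ᵢ(T_out − Tᵢ) = 0
Σ ṁᵢCp,ᵢTᵢ = 128×2.22×-15.5 + 230×2.22×69.7 = 31184
Σ ṁᵢCp,ᵢ = 128×2.22 + 230×2.22 = 794.76
T_out = 31184 / 794.76 = 39.237 °C

T_out = 39.2 °C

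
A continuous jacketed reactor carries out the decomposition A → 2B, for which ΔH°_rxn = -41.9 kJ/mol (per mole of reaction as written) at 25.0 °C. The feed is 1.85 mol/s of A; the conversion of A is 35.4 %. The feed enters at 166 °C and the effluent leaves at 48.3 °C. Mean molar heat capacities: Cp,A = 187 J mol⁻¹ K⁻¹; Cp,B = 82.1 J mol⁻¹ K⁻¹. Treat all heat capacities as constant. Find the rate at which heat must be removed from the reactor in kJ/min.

Q_out = 4110 kJ/min

Extent of reaction ξ = 0.354 × 1.85 = 0.6549 mol/s
Reaction term: ξ·ΔH°_rxn = 0.6549 × -41.9 = -27.44 kJ/s
Sensible, feed 166→25 °C: -48.779 kJ/s
Outlet flows (mol/s): A 1.1951, B 1.3098
Sensible, products 25→48.3 °C: 7.7127 kJ/s
Q = ΔH = -68.507 kJ/s = -68.507 kW
Heat removed = 4110.4 kJ/min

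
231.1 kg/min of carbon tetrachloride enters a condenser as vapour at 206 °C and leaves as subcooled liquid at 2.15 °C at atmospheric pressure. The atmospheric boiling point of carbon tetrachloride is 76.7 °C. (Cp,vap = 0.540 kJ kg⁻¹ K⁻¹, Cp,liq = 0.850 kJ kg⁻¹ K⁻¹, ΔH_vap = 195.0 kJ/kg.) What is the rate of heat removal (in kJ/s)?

Q_c = 1260 kJ/s

vapour 206→76.7 °C: -69.822 kJ/kg
condensation at 76.7 °C: -195 kJ/kg
liquid 76.7→2.15 °C: -63.367 kJ/kg
Δh = -69.822 + -195 + -63.367 = -328.19 kJ/kg
Q = ṁ·Δh = 231.1 kg/min × -328.19 kJ/kg = -75845 kJ/min
|Q| = 1264.1 kW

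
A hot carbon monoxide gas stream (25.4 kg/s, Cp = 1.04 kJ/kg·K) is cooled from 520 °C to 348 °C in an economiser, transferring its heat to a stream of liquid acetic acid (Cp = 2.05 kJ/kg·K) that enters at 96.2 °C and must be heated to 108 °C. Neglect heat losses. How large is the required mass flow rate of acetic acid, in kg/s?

ṁ_c = 188 kg/s

Heat released by hot stream: Q = 25.4 × 1.04 × (520 − 348) = 4543.6 kJ/s
Energy balance on cold side (adiabatic exchanger): Q = ṁ_c·Cp_c·(T_c,out − T_c,in)
ṁ_c = 4543.6 / [2.05 × (108 − 96.2)] = 187.83 kg/s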